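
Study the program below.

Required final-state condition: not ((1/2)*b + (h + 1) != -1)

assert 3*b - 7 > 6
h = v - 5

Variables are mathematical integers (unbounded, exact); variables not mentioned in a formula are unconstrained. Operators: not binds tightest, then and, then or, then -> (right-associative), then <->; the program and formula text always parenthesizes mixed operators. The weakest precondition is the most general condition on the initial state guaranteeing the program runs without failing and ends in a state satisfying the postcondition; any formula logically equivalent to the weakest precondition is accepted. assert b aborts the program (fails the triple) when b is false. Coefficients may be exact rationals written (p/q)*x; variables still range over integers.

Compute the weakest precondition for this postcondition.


Working backward. After the program, the postcondition not ((1/2)*b + (h + 1) != -1) must hold; in canonical form it is not ((1/2)*b + h != -2).
Before h := v - 5: not ((1/2)*b + v != 3)
Before assert 3*b - 7 > 6: 3*b > 13 and (not ((1/2)*b + v != 3))
Answer: WP = 3*b > 13 and (not ((1/2)*b + v != 3))


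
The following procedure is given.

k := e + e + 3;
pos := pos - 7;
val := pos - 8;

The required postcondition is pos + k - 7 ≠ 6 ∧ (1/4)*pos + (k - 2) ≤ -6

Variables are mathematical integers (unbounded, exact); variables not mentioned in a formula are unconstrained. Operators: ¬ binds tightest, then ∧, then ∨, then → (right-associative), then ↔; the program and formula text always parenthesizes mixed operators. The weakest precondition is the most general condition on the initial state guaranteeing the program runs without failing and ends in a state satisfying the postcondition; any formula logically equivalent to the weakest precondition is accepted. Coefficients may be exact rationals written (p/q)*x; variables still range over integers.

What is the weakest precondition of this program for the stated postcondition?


Working backward. After the program, the postcondition pos + k - 7 ≠ 6 ∧ (1/4)*pos + (k - 2) ≤ -6 must hold; in canonical form it is k + pos ≠ 13 ∧ k + (1/4)*pos ≤ -4.
Before val := pos - 8: k + pos ≠ 13 ∧ k + (1/4)*pos ≤ -4
Before pos := pos - 7: k + pos ≠ 20 ∧ k + (1/4)*pos ≤ -9/4
Before k := e + e + 3: 2*e + pos ≠ 17 ∧ 2*e + (1/4)*pos ≤ -21/4
Answer: WP = 2*e + pos ≠ 17 ∧ 2*e + (1/4)*pos ≤ -21/4


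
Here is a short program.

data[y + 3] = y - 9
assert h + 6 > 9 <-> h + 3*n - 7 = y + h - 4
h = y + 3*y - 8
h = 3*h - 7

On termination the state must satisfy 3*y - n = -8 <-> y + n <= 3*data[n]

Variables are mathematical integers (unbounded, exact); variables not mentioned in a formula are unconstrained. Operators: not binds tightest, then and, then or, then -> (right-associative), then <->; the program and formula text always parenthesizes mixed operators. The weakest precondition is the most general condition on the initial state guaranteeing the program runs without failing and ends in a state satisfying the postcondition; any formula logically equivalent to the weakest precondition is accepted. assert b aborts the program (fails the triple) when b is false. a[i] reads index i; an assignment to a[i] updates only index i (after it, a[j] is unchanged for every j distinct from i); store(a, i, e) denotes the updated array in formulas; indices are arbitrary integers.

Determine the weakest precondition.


Working backward. After the program, the postcondition 3*y - n = -8 <-> y + n <= 3*data[n] must hold; in canonical form it is 3*y = n - 8 <-> n + y <= 3*data[n].
Before h := 3*h - 7: 3*y = n - 8 <-> n + y <= 3*data[n]
Before h := y + 3*y - 8: 3*y = n - 8 <-> n + y <= 3*data[n]
Before assert h + 6 > 9 <-> h + 3*n - 7 = y + h - 4: (h > 3 <-> 3*n = y + 3) and (3*y = n - 8 <-> n + y <= 3*data[n])
Before data[y + 3] := y - 9: (h > 3 <-> 3*n = y + 3) and (3*y = n - 8 <-> n + y <= 3*store(data, y + 3, y - 9)[n])
Answer: WP = (h > 3 <-> 3*n = y + 3) and (3*y = n - 8 <-> n + y <= 3*store(data, y + 3, y - 9)[n])


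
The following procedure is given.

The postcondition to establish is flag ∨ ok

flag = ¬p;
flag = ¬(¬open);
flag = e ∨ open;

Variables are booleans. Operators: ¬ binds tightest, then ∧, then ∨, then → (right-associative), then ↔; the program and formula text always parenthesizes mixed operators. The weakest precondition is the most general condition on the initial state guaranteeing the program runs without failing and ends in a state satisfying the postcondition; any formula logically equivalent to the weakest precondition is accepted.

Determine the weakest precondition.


Working backward. After the program, flag ∨ ok must hold.
Before flag := e ∨ open: e ∨ open ∨ ok
Before flag := ¬(¬open): e ∨ open ∨ ok
Before flag := ¬p: e ∨ open ∨ ok
Answer: WP = e ∨ open ∨ ok


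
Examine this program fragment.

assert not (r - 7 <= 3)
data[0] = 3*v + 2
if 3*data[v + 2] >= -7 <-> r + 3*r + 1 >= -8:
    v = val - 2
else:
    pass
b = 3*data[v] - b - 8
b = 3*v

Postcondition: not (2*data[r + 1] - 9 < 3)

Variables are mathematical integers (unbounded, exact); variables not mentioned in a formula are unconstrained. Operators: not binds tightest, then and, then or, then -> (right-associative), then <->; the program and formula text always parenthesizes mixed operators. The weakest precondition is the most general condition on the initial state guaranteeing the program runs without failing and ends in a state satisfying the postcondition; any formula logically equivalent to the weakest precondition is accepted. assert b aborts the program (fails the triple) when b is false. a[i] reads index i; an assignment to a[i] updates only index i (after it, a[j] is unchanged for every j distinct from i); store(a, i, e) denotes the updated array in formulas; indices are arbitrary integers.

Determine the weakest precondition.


Working backward. After the program, the postcondition not (2*data[r + 1] - 9 < 3) must hold; in canonical form it is not (2*data[r + 1] < 12).
Before b := 3*v: not (2*data[r + 1] < 12)
Before b := 3*data[v] - b - 8: not (2*data[r + 1] < 12)
Then branch requires not (2*data[r + 1] < 12); else branch requires not (2*data[r + 1] < 12).
Before the if: ((3*data[v + 2] >= -7 <-> 4*r >= -9) -> (not (2*data[r + 1] < 12))) and ((not (3*data[v + 2] >= -7 <-> 4*r >= -9)) -> (not (2*data[r + 1] < 12)))
Before data[0] := 3*v + 2: ((3*store(data, 0, 3*v + 2)[v + 2] >= -7 <-> 4*r >= -9) -> (not (2*store(data, 0, 3*v + 2)[r + 1] < 12))) and ((not (3*store(data, 0, 3*v + 2)[v + 2] >= -7 <-> 4*r >= -9)) -> (not (2*store(data, 0, 3*v + 2)[r + 1] < 12)))
Before assert not (r - 7 <= 3): (not (r <= 10)) and ((3*store(data, 0, 3*v + 2)[v + 2] >= -7 <-> 4*r >= -9) -> (not (2*store(data, 0, 3*v + 2)[r + 1] < 12))) and ((not (3*store(data, 0, 3*v + 2)[v + 2] >= -7 <-> 4*r >= -9)) -> (not (2*store(data, 0, 3*v + 2)[r + 1] < 12)))
Answer: WP = (not (r <= 10)) and ((3*store(data, 0, 3*v + 2)[v + 2] >= -7 <-> 4*r >= -9) -> (not (2*store(data, 0, 3*v + 2)[r + 1] < 12))) and ((not (3*store(data, 0, 3*v + 2)[v + 2] >= -7 <-> 4*r >= -9)) -> (not (2*store(data, 0, 3*v + 2)[r + 1] < 12)))


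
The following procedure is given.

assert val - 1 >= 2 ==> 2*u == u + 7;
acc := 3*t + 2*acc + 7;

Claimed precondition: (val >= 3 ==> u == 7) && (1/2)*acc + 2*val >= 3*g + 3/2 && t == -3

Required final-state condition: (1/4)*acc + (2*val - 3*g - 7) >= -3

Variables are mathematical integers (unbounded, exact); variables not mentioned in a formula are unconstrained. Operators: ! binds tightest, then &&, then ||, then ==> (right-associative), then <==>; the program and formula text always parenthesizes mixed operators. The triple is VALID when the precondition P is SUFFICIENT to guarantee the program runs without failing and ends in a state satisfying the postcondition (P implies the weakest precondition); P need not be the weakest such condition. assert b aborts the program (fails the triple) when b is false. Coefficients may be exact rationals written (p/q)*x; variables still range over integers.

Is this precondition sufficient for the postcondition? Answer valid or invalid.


Working backward. After the program, the postcondition (1/4)*acc + (2*val - 3*g - 7) >= -3 must hold; in canonical form it is (1/4)*acc + 2*val >= 3*g + 4.
Before acc := 3*t + 2*acc + 7: (1/2)*acc + (3/4)*t + 2*val >= 3*g + 9/4
Before assert val - 1 >= 2 ==> 2*u == u + 7: (val >= 3 ==> u == 7) && (1/2)*acc + (3/4)*t + 2*val >= 3*g + 9/4
The weakest precondition is (val >= 3 ==> u == 7) && (1/2)*acc + (3/4)*t + 2*val >= 3*g + 9/4.
Check whether (val >= 3 ==> u == 7) && (1/2)*acc + 2*val >= 3*g + 3/2 && t == -3 implies it.
Countermodel: at the initial state acc = -1, g = 0, t = -3, u = 7, val = 1, the precondition holds but the weakest precondition fails.
Answer: invalid


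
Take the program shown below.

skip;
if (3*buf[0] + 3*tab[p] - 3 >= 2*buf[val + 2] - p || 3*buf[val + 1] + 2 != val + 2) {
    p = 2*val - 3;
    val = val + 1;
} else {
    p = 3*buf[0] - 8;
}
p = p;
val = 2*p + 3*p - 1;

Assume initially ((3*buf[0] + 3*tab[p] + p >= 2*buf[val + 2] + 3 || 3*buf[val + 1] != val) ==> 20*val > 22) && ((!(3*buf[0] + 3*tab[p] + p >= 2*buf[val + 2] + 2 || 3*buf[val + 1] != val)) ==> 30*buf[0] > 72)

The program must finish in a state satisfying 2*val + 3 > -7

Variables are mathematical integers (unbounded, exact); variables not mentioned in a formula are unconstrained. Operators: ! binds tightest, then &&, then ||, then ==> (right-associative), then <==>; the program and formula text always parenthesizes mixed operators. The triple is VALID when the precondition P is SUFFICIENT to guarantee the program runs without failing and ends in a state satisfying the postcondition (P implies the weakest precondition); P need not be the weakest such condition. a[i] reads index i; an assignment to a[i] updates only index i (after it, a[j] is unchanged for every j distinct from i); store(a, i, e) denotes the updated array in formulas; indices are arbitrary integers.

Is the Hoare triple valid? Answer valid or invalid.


Working backward. After the program, the postcondition 2*val + 3 > -7 must hold; in canonical form it is 2*val > -10.
Before val := 2*p + 3*p - 1: 10*p > -8
Before p := p: 10*p > -8
Then branch requires 20*val > 22; else branch requires 30*buf[0] > 72.
Before the if: ((3*buf[0] + 3*tab[p] + p >= 2*buf[val + 2] + 3 || 3*buf[val + 1] != val) ==> 20*val > 22) && ((!(3*buf[0] + 3*tab[p] + p >= 2*buf[val + 2] + 3 || 3*buf[val + 1] != val)) ==> 30*buf[0] > 72)
Before skip: ((3*buf[0] + 3*tab[p] + p >= 2*buf[val + 2] + 3 || 3*buf[val + 1] != val) ==> 20*val > 22) && ((!(3*buf[0] + 3*tab[p] + p >= 2*buf[val + 2] + 3 || 3*buf[val + 1] != val)) ==> 30*buf[0] > 72)
The weakest precondition is ((3*buf[0] + 3*tab[p] + p >= 2*buf[val + 2] + 3 || 3*buf[val + 1] != val) ==> 20*val > 22) && ((!(3*buf[0] + 3*tab[p] + p >= 2*buf[val + 2] + 3 || 3*buf[val + 1] != val)) ==> 30*buf[0] > 72).
Check whether ((3*buf[0] + 3*tab[p] + p >= 2*buf[val + 2] + 3 || 3*buf[val + 1] != val) ==> 20*val > 22) && ((!(3*buf[0] + 3*tab[p] + p >= 2*buf[val + 2] + 2 || 3*buf[val + 1] != val)) ==> 30*buf[0] > 72) implies it.
Countermodel: at the initial state buf = {[0] = -7040, [1] = 0, [2] = -1, [21120] = -1, elsewhere -1}, p = 21120, tab = {[0] = 0, [1] = 0, [2] = 0, [21120] = 0, elsewhere 0}, val = 0, the precondition holds but the weakest precondition fails.
Answer: invalid


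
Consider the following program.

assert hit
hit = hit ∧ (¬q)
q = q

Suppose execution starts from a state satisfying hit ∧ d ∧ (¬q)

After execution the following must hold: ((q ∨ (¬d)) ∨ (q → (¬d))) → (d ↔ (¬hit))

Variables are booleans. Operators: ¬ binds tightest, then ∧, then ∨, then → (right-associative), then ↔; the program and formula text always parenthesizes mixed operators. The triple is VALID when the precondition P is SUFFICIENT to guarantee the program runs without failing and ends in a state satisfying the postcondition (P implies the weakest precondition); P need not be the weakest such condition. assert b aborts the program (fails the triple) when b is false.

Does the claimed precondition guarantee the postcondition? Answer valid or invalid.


Working backward. After the program, the postcondition ((q ∨ (¬d)) ∨ (q → (¬d))) → (d ↔ (¬hit)) must hold; in canonical form it is (q ∨ (¬d) ∨ (q → (¬d))) → (d ↔ (¬hit)).
Before q := q: (q ∨ (¬d) ∨ (q → (¬d))) → (d ↔ (¬hit))
Before hit := hit ∧ (¬q): (q ∨ (¬d) ∨ (q → (¬d))) → (d ↔ (¬(hit ∧ (¬q))))
Before assert hit: hit ∧ ((q ∨ (¬d) ∨ (q → (¬d))) → (d ↔ (¬(hit ∧ (¬q)))))
The weakest precondition is hit ∧ ((q ∨ (¬d) ∨ (q → (¬d))) → (d ↔ (¬(hit ∧ (¬q))))).
Check whether hit ∧ d ∧ (¬q) implies it.
Countermodel: at the initial state d = true, hit = true, q = false, the precondition holds but the weakest precondition fails.
Answer: invalid


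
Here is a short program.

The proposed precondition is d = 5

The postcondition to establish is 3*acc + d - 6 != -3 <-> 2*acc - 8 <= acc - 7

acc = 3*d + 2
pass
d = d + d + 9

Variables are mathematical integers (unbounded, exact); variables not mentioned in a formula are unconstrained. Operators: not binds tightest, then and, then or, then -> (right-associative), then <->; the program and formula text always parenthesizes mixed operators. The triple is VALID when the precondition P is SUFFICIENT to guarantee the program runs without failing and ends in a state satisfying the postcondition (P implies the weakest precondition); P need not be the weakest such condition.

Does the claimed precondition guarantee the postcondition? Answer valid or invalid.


Working backward. After the program, the postcondition 3*acc + d - 6 != -3 <-> 2*acc - 8 <= acc - 7 must hold; in canonical form it is 3*acc + d != 3 <-> acc <= 1.
Before d := d + d + 9: 3*acc + 2*d != -6 <-> acc <= 1
Before skip: 3*acc + 2*d != -6 <-> acc <= 1
Before acc := 3*d + 2: 11*d != -12 <-> 3*d <= -1
The weakest precondition is 11*d != -12 <-> 3*d <= -1.
Check whether d = 5 implies it.
Countermodel: at the initial state d = 5, the precondition holds but the weakest precondition fails.
Answer: invalid


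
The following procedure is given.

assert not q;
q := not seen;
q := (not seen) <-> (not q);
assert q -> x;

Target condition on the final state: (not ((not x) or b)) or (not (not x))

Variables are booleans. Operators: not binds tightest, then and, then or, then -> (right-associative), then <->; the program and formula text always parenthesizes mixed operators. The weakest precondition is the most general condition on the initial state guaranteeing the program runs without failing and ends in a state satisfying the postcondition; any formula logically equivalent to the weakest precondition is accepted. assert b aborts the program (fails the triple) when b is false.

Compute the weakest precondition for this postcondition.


Working backward. After the program, the postcondition (not ((not x) or b)) or (not (not x)) must hold; in canonical form it is (not ((not x) or b)) or x.
Before assert q -> x: (q -> x) and ((not ((not x) or b)) or x)
Before q := (not seen) <-> (not q): (((not seen) <-> (not q)) -> x) and ((not ((not x) or b)) or x)
Before q := not seen: (((not seen) <-> seen) -> x) and ((not ((not x) or b)) or x)
Before assert not q: (not q) and (((not seen) <-> seen) -> x) and ((not ((not x) or b)) or x)
Answer: WP = (not q) and (((not seen) <-> seen) -> x) and ((not ((not x) or b)) or x)


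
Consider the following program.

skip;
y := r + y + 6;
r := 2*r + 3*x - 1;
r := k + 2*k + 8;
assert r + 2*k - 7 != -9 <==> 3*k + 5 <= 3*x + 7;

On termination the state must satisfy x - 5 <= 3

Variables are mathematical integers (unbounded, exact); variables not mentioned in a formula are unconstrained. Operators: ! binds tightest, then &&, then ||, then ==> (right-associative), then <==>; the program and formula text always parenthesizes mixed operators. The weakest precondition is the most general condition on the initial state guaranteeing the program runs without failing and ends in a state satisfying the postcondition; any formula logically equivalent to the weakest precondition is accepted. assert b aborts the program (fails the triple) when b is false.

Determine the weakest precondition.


Working backward. After the program, the postcondition x - 5 <= 3 must hold; in canonical form it is x <= 8.
Before assert r + 2*k - 7 != -9 <==> 3*k + 5 <= 3*x + 7: (2*k + r != -2 <==> 3*k <= 3*x + 2) && x <= 8
Before r := k + 2*k + 8: (5*k != -10 <==> 3*k <= 3*x + 2) && x <= 8
Before r := 2*r + 3*x - 1: (5*k != -10 <==> 3*k <= 3*x + 2) && x <= 8
Before y := r + y + 6: (5*k != -10 <==> 3*k <= 3*x + 2) && x <= 8
Before skip: (5*k != -10 <==> 3*k <= 3*x + 2) && x <= 8
Answer: WP = (5*k != -10 <==> 3*k <= 3*x + 2) && x <= 8


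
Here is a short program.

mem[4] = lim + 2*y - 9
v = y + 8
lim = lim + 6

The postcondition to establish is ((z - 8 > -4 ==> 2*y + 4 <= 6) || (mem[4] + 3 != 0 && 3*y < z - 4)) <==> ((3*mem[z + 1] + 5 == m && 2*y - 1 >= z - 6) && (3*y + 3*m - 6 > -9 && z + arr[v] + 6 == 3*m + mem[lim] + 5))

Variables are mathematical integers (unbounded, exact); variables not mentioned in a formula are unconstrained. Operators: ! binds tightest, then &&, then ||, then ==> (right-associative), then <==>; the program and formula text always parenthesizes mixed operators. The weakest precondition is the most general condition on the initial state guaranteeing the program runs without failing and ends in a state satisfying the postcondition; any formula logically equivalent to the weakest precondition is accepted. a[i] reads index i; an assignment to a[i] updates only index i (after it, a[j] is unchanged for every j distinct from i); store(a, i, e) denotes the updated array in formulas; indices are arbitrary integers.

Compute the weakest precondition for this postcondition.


Working backward. After the program, the postcondition ((z - 8 > -4 ==> 2*y + 4 <= 6) || (mem[4] + 3 != 0 && 3*y < z - 4)) <==> ((3*mem[z + 1] + 5 == m && 2*y - 1 >= z - 6) && (3*y + 3*m - 6 > -9 && z + arr[v] + 6 == 3*m + mem[lim] + 5)) must hold; in canonical form it is ((z > 4 ==> 2*y <= 2) || (mem[4] != -3 && 3*y < z - 4)) <==> (3*mem[z + 1] == m - 5 && 2*y >= z - 5 && 3*m + 3*y > -3 && arr[v] + z == mem[lim] + 3*m - 1).
Before lim := lim + 6: ((z > 4 ==> 2*y <= 2) || (mem[4] != -3 && 3*y < z - 4)) <==> (3*mem[z + 1] == m - 5 && 2*y >= z - 5 && 3*m + 3*y > -3 && arr[v] + z == mem[lim + 6] + 3*m - 1)
Before v := y + 8: ((z > 4 ==> 2*y <= 2) || (mem[4] != -3 && 3*y < z - 4)) <==> (3*mem[z + 1] == m - 5 && 2*y >= z - 5 && 3*m + 3*y > -3 && arr[y + 8] + z == mem[lim + 6] + 3*m - 1)
Before mem[4] := lim + 2*y - 9: ((z > 4 ==> 2*y <= 2) || (lim + 2*y != 6 && 3*y < z - 4)) <==> (3*store(mem, 4, lim + 2*y - 9)[z + 1] == m - 5 && 2*y >= z - 5 && 3*m + 3*y > -3 && arr[y + 8] + z == store(mem, 4, lim + 2*y - 9)[lim + 6] + 3*m - 1)
Answer: WP = ((z > 4 ==> 2*y <= 2) || (lim + 2*y != 6 && 3*y < z - 4)) <==> (3*store(mem, 4, lim + 2*y - 9)[z + 1] == m - 5 && 2*y >= z - 5 && 3*m + 3*y > -3 && arr[y + 8] + z == store(mem, 4, lim + 2*y - 9)[lim + 6] + 3*m - 1)


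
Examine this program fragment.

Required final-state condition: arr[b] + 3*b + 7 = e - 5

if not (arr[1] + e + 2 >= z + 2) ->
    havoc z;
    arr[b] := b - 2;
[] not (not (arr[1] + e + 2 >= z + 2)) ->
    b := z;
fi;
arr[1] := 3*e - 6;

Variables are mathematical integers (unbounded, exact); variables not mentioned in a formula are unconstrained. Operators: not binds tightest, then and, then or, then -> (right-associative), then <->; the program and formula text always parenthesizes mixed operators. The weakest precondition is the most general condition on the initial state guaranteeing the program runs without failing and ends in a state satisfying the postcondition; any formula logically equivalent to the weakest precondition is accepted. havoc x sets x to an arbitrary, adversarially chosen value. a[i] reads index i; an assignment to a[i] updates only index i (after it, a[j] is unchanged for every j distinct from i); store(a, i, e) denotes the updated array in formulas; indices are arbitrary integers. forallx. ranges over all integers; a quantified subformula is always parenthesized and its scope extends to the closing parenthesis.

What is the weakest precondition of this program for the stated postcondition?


Working backward. After the program, the postcondition arr[b] + 3*b + 7 = e - 5 must hold; in canonical form it is arr[b] + 3*b = e - 12.
Before arr[1] := 3*e - 6: store(arr, 1, 3*e - 6)[b] + 3*b = e - 12
Then branch requires store(store(arr, b, b - 2), 1, 3*e - 6)[b] + 3*b = e - 12; else branch requires store(arr, 1, 3*e - 6)[z] + 3*z = e - 12.
Before the if: ((not (arr[1] + e >= z)) -> store(store(arr, b, b - 2), 1, 3*e - 6)[b] + 3*b = e - 12) and (arr[1] + e >= z -> store(arr, 1, 3*e - 6)[z] + 3*z = e - 12)
Answer: WP = ((not (arr[1] + e >= z)) -> store(store(arr, b, b - 2), 1, 3*e - 6)[b] + 3*b = e - 12) and (arr[1] + e >= z -> store(arr, 1, 3*e - 6)[z] + 3*z = e - 12)


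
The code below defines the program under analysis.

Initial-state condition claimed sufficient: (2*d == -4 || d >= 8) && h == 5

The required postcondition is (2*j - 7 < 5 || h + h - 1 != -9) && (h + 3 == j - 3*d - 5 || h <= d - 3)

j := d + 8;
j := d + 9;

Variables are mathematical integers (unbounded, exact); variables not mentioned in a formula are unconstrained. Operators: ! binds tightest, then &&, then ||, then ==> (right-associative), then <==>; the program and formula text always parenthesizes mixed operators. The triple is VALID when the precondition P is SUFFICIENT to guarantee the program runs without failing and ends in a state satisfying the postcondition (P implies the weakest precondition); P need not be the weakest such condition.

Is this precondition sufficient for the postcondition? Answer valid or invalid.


Working backward. After the program, the postcondition (2*j - 7 < 5 || h + h - 1 != -9) && (h + 3 == j - 3*d - 5 || h <= d - 3) must hold; in canonical form it is (2*j < 12 || 2*h != -8) && (3*d + h == j - 8 || h <= d - 3).
Before j := d + 9: (2*d < -6 || 2*h != -8) && (2*d + h == 1 || h <= d - 3)
Before j := d + 8: (2*d < -6 || 2*h != -8) && (2*d + h == 1 || h <= d - 3)
The weakest precondition is (2*d < -6 || 2*h != -8) && (2*d + h == 1 || h <= d - 3).
Check whether (2*d == -4 || d >= 8) && h == 5 implies it.
Every state satisfying the precondition satisfies the weakest precondition: the implication holds.
Answer: valid


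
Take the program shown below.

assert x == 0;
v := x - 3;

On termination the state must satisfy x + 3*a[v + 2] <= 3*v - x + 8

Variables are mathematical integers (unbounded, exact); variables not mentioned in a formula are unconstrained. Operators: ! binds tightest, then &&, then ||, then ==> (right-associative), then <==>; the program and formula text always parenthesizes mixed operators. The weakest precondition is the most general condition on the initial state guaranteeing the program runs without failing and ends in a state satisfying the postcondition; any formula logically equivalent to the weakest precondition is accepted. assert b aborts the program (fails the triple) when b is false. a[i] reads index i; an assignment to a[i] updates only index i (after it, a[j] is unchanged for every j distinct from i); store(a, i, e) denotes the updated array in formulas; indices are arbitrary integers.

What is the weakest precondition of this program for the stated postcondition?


Working backward. After the program, the postcondition x + 3*a[v + 2] <= 3*v - x + 8 must hold; in canonical form it is 3*a[v + 2] + 2*x <= 3*v + 8.
Before v := x - 3: 3*a[x - 1] <= x - 1
Before assert x == 0: x == 0 && 3*a[x - 1] <= x - 1
Answer: WP = x == 0 && 3*a[x - 1] <= x - 1


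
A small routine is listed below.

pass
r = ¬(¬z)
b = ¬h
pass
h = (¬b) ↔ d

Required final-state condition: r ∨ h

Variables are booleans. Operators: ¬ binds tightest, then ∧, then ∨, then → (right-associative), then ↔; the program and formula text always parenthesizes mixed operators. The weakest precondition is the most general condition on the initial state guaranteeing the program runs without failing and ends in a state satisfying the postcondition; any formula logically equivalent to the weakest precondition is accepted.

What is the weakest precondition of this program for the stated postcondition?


Working backward. After the program, r ∨ h must hold.
Before h := (¬b) ↔ d: r ∨ ((¬b) ↔ d)
Before skip: r ∨ ((¬b) ↔ d)
Before b := ¬h: r ∨ (h ↔ d)
Before r := ¬(¬z): z ∨ (h ↔ d)
Before skip: z ∨ (h ↔ d)
Answer: WP = z ∨ (h ↔ d)


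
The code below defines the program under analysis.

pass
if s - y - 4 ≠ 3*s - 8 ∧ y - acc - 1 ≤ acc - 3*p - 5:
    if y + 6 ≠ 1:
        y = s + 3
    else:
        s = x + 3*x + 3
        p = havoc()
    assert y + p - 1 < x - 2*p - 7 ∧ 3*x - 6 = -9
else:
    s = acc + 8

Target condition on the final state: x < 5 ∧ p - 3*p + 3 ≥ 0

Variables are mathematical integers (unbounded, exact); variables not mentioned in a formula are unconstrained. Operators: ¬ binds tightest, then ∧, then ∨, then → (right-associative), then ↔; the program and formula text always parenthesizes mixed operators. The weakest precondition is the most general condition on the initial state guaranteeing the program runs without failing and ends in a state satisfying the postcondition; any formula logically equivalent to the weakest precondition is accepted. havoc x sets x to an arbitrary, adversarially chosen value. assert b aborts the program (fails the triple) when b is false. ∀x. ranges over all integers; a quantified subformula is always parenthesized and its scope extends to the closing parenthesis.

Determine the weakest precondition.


Working backward. After the program, the postcondition x < 5 ∧ p - 3*p + 3 ≥ 0 must hold; in canonical form it is x < 5 ∧ 2*p ≤ 3.
Then branch requires (y ≠ -5 → (3*p + s < x - 9 ∧ 3*x = -3 ∧ x < 5 ∧ 2*p ≤ 3)) ∧ ((¬(y ≠ -5)) → (∀p_1. (3*p_1 + y < x - 6 ∧ 3*x = -3 ∧ x < 5 ∧ 2*p_1 ≤ 3))); else branch requires x < 5 ∧ 2*p ≤ 3.
Before the if: ((2*s + y ≠ 4 ∧ 3*p + y ≤ 2*acc - 4) → ((y ≠ -5 → (3*p + s < x - 9 ∧ 3*x = -3 ∧ x < 5 ∧ 2*p ≤ 3)) ∧ ((¬(y ≠ -5)) → (∀p_1. (3*p_1 + y < x - 6 ∧ 3*x = -3 ∧ x < 5 ∧ 2*p_1 ≤ 3))))) ∧ ((¬(2*s + y ≠ 4 ∧ 3*p + y ≤ 2*acc - 4)) → (x < 5 ∧ 2*p ≤ 3))
Before skip: ((2*s + y ≠ 4 ∧ 3*p + y ≤ 2*acc - 4) → ((y ≠ -5 → (3*p + s < x - 9 ∧ 3*x = -3 ∧ x < 5 ∧ 2*p ≤ 3)) ∧ ((¬(y ≠ -5)) → (∀p_1. (3*p_1 + y < x - 6 ∧ 3*x = -3 ∧ x < 5 ∧ 2*p_1 ≤ 3))))) ∧ ((¬(2*s + y ≠ 4 ∧ 3*p + y ≤ 2*acc - 4)) → (x < 5 ∧ 2*p ≤ 3))
Answer: WP = ((2*s + y ≠ 4 ∧ 3*p + y ≤ 2*acc - 4) → ((y ≠ -5 → (3*p + s < x - 9 ∧ 3*x = -3 ∧ x < 5 ∧ 2*p ≤ 3)) ∧ ((¬(y ≠ -5)) → (∀p_1. (3*p_1 + y < x - 6 ∧ 3*x = -3 ∧ x < 5 ∧ 2*p_1 ≤ 3))))) ∧ ((¬(2*s + y ≠ 4 ∧ 3*p + y ≤ 2*acc - 4)) → (x < 5 ∧ 2*p ≤ 3))


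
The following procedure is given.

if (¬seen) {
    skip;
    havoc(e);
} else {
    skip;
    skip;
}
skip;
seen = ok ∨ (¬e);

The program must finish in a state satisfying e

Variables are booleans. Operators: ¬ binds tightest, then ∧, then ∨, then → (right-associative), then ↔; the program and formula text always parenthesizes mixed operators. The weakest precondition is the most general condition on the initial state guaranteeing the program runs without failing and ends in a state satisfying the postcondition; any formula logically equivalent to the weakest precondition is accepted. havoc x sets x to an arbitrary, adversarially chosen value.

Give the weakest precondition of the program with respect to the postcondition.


Working backward. After the program, e must hold.
Before seen := ok ∨ (¬e): e
Before skip: e
Then branch requires false; else branch requires e.
Before the if: seen ∧ (seen → e)
Answer: WP = seen ∧ (seen → e)


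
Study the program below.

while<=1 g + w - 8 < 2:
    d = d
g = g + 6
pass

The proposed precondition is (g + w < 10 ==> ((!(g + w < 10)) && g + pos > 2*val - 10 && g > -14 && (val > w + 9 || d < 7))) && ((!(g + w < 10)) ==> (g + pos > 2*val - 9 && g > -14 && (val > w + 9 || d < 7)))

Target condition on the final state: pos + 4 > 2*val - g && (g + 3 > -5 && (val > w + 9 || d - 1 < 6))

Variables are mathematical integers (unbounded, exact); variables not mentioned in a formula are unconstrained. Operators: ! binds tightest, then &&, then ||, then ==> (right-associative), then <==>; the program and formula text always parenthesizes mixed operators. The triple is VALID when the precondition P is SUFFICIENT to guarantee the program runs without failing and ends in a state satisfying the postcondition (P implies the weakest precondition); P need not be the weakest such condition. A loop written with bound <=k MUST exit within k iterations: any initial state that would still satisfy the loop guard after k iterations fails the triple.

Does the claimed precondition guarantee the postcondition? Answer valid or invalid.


Working backward. After the program, the postcondition pos + 4 > 2*val - g && (g + 3 > -5 && (val > w + 9 || d - 1 < 6)) must hold; in canonical form it is g + pos > 2*val - 4 && g > -8 && (val > w + 9 || d < 7).
Before skip: g + pos > 2*val - 4 && g > -8 && (val > w + 9 || d < 7)
Before g := g + 6: g + pos > 2*val - 10 && g > -14 && (val > w + 9 || d < 7)
Before the loop (bound <=1), unroll the exhaustion recursion (WP_0 = exit-now case; WP_j = one more guarded iteration, up to j = 1):
  WP_0: (!(g + w < 10)) && g + pos > 2*val - 10 && g > -14 && (val > w + 9 || d < 7)
  WP_1: (g + w < 10 ==> ((!(g + w < 10)) && g + pos > 2*val - 10 && g > -14 && (val > w + 9 || d < 7))) && ((!(g + w < 10)) ==> (g + pos > 2*val - 10 && g > -14 && (val > w + 9 || d < 7)))
So before the loop: (g + w < 10 ==> ((!(g + w < 10)) && g + pos > 2*val - 10 && g > -14 && (val > w + 9 || d < 7))) && ((!(g + w < 10)) ==> (g + pos > 2*val - 10 && g > -14 && (val > w + 9 || d < 7)))
The weakest precondition is (g + w < 10 ==> ((!(g + w < 10)) && g + pos > 2*val - 10 && g > -14 && (val > w + 9 || d < 7))) && ((!(g + w < 10)) ==> (g + pos > 2*val - 10 && g > -14 && (val > w + 9 || d < 7))).
Check whether (g + w < 10 ==> ((!(g + w < 10)) && g + pos > 2*val - 10 && g > -14 && (val > w + 9 || d < 7))) && ((!(g + w < 10)) ==> (g + pos > 2*val - 9 && g > -14 && (val > w + 9 || d < 7))) implies it.
Every state satisfying the precondition satisfies the weakest precondition: the implication holds.
Answer: valid


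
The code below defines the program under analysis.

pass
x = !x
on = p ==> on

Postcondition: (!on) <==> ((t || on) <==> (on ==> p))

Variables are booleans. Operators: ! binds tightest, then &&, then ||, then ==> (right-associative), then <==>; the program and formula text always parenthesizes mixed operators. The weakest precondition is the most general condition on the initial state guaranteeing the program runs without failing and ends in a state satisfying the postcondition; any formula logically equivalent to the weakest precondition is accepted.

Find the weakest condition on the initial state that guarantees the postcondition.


Working backward. After the program, (!on) <==> ((t || on) <==> (on ==> p)) must hold.
Before on := p ==> on: (!(p ==> on)) <==> ((t || (p ==> on)) <==> ((p ==> on) ==> p))
Before x := !x: (!(p ==> on)) <==> ((t || (p ==> on)) <==> ((p ==> on) ==> p))
Before skip: (!(p ==> on)) <==> ((t || (p ==> on)) <==> ((p ==> on) ==> p))
Answer: WP = (!(p ==> on)) <==> ((t || (p ==> on)) <==> ((p ==> on) ==> p))


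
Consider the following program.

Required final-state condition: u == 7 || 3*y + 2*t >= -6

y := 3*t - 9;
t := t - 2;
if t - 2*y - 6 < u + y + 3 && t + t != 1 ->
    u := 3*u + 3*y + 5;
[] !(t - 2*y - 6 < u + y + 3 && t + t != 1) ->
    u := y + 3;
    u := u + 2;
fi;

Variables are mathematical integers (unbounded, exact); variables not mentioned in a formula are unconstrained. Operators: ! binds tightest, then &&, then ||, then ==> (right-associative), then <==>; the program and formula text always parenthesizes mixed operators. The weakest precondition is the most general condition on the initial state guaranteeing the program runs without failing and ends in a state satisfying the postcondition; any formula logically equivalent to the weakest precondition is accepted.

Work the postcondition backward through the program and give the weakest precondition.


Working backward. After the program, the postcondition u == 7 || 3*y + 2*t >= -6 must hold; in canonical form it is u == 7 || 2*t + 3*y >= -6.
Then branch requires 3*u + 3*y == 2 || 2*t + 3*y >= -6; else branch requires y == 2 || 2*t + 3*y >= -6.
Before the if: ((t < u + 3*y + 9 && 2*t != 1) ==> (3*u + 3*y == 2 || 2*t + 3*y >= -6)) && ((!(t < u + 3*y + 9 && 2*t != 1)) ==> (y == 2 || 2*t + 3*y >= -6))
Before t := t - 2: ((t < u + 3*y + 11 && 2*t != 5) ==> (3*u + 3*y == 2 || 2*t + 3*y >= -2)) && ((!(t < u + 3*y + 11 && 2*t != 5)) ==> (y == 2 || 2*t + 3*y >= -2))
Before y := 3*t - 9: ((8*t + u > 16 && 2*t != 5) ==> (9*t + 3*u == 29 || 11*t >= 25)) && ((!(8*t + u > 16 && 2*t != 5)) ==> (3*t == 11 || 11*t >= 25))
Answer: WP = ((8*t + u > 16 && 2*t != 5) ==> (9*t + 3*u == 29 || 11*t >= 25)) && ((!(8*t + u > 16 && 2*t != 5)) ==> (3*t == 11 || 11*t >= 25))


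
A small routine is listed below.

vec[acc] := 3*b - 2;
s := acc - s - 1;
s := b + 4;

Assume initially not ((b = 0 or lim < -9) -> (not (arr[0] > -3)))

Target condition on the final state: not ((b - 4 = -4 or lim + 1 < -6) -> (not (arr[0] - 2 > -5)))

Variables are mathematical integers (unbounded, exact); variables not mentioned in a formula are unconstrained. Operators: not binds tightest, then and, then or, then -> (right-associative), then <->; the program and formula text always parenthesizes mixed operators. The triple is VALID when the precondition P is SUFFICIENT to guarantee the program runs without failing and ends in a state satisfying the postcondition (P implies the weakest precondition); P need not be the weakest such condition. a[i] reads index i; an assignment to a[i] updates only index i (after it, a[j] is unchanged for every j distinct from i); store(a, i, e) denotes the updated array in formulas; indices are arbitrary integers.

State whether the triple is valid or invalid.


Working backward. After the program, the postcondition not ((b - 4 = -4 or lim + 1 < -6) -> (not (arr[0] - 2 > -5))) must hold; in canonical form it is not ((b = 0 or lim < -7) -> (not (arr[0] > -3))).
Before s := b + 4: not ((b = 0 or lim < -7) -> (not (arr[0] > -3)))
Before s := acc - s - 1: not ((b = 0 or lim < -7) -> (not (arr[0] > -3)))
Before vec[acc] := 3*b - 2: not ((b = 0 or lim < -7) -> (not (arr[0] > -3)))
The weakest precondition is not ((b = 0 or lim < -7) -> (not (arr[0] > -3))).
Check whether not ((b = 0 or lim < -9) -> (not (arr[0] > -3))) implies it.
Every state satisfying the precondition satisfies the weakest precondition: the implication holds.
Answer: valid


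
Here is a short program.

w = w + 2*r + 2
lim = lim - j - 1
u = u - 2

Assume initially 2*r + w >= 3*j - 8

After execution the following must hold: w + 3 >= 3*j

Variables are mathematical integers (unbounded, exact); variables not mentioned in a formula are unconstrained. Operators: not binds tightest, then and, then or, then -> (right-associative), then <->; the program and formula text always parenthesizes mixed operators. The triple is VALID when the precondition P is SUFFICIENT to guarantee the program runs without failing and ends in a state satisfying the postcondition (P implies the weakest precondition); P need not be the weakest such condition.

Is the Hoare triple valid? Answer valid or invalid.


Working backward. After the program, the postcondition w + 3 >= 3*j must hold; in canonical form it is w >= 3*j - 3.
Before u := u - 2: w >= 3*j - 3
Before lim := lim - j - 1: w >= 3*j - 3
Before w := w + 2*r + 2: 2*r + w >= 3*j - 5
The weakest precondition is 2*r + w >= 3*j - 5.
Check whether 2*r + w >= 3*j - 8 implies it.
Countermodel: at the initial state j = 0, r = 0, w = -6, the precondition holds but the weakest precondition fails.
Answer: invalid


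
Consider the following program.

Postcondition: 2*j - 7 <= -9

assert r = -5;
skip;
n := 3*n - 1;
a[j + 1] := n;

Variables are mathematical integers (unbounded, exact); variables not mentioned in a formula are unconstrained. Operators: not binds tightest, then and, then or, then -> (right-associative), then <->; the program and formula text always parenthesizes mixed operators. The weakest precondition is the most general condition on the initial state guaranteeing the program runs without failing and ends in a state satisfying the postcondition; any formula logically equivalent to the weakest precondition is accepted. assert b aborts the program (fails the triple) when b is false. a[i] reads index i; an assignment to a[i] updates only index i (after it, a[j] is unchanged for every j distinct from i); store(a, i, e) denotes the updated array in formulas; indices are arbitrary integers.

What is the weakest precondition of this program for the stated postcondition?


Working backward. After the program, the postcondition 2*j - 7 <= -9 must hold; in canonical form it is 2*j <= -2.
Before a[j + 1] := n: 2*j <= -2
Before n := 3*n - 1: 2*j <= -2
Before skip: 2*j <= -2
Before assert r = -5: r = -5 and 2*j <= -2
Answer: WP = r = -5 and 2*j <= -2


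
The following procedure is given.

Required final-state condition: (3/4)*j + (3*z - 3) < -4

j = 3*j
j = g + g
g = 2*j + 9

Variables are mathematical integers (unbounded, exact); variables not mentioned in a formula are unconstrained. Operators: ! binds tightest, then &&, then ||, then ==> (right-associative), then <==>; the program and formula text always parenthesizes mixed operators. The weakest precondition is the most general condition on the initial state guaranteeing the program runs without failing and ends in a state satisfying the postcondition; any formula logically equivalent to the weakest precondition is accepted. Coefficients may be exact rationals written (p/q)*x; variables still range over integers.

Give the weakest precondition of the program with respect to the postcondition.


Working backward. After the program, the postcondition (3/4)*j + (3*z - 3) < -4 must hold; in canonical form it is (3/4)*j + 3*z < -1.
Before g := 2*j + 9: (3/4)*j + 3*z < -1
Before j := g + g: (3/2)*g + 3*z < -1
Before j := 3*j: (3/2)*g + 3*z < -1
Answer: WP = (3/2)*g + 3*z < -1


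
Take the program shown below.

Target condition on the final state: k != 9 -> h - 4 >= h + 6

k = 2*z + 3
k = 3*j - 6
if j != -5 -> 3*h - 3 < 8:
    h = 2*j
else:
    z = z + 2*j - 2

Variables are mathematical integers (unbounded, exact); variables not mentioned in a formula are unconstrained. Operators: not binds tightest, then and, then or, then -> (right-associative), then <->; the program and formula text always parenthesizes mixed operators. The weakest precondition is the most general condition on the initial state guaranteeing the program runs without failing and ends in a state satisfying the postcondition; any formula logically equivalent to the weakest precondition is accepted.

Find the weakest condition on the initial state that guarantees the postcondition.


Working backward. After the program, the postcondition k != 9 -> h - 4 >= h + 6 must hold; in canonical form it is not (k != 9).
Then branch requires not (k != 9); else branch requires not (k != 9).
Before the if: ((j != -5 -> 3*h < 11) -> (not (k != 9))) and ((not (j != -5 -> 3*h < 11)) -> (not (k != 9)))
Before k := 3*j - 6: ((j != -5 -> 3*h < 11) -> (not (3*j != 15))) and ((not (j != -5 -> 3*h < 11)) -> (not (3*j != 15)))
Before k := 2*z + 3: ((j != -5 -> 3*h < 11) -> (not (3*j != 15))) and ((not (j != -5 -> 3*h < 11)) -> (not (3*j != 15)))
Answer: WP = ((j != -5 -> 3*h < 11) -> (not (3*j != 15))) and ((not (j != -5 -> 3*h < 11)) -> (not (3*j != 15)))


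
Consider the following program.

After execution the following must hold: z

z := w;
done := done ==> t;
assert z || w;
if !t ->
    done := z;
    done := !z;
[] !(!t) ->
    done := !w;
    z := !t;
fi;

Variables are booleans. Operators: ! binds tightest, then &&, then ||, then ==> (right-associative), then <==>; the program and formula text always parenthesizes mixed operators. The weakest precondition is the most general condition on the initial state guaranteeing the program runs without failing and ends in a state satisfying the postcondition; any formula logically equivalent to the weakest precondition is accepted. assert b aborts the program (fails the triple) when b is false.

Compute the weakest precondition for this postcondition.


Working backward. After the program, z must hold.
Then branch requires z; else branch requires !t.
Before the if: ((!t) ==> z) && (t ==> (!t))
Before assert z || w: (z || w) && ((!t) ==> z) && (t ==> (!t))
Before done := done ==> t: (z || w) && ((!t) ==> z) && (t ==> (!t))
Before z := w: w && ((!t) ==> w) && (t ==> (!t))
Answer: WP = w && ((!t) ==> w) && (t ==> (!t))
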